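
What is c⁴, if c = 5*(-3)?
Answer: 50625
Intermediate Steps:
c = -15
c⁴ = (-15)⁴ = 50625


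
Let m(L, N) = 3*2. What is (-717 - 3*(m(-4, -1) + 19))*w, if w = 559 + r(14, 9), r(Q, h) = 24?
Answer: -461736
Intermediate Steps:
m(L, N) = 6
w = 583 (w = 559 + 24 = 583)
(-717 - 3*(m(-4, -1) + 19))*w = (-717 - 3*(6 + 19))*583 = (-717 - 3*25)*583 = (-717 - 75)*583 = -792*583 = -461736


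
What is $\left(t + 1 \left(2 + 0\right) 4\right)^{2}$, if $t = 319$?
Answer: $106929$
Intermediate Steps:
$\left(t + 1 \left(2 + 0\right) 4\right)^{2} = \left(319 + 1 \left(2 + 0\right) 4\right)^{2} = \left(319 + 1 \cdot 2 \cdot 4\right)^{2} = \left(319 + 2 \cdot 4\right)^{2} = \left(319 + 8\right)^{2} = 327^{2} = 106929$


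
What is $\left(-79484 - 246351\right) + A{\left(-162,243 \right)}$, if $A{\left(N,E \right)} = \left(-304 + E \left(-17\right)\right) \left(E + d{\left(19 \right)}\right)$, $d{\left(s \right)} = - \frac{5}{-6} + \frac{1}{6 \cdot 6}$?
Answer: $- \frac{50664925}{36} \approx -1.4074 \cdot 10^{6}$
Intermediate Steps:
$d{\left(s \right)} = \frac{31}{36}$ ($d{\left(s \right)} = \left(-5\right) \left(- \frac{1}{6}\right) + \frac{1}{6} \cdot \frac{1}{6} = \frac{5}{6} + \frac{1}{36} = \frac{31}{36}$)
$A{\left(N,E \right)} = \left(-304 - 17 E\right) \left(\frac{31}{36} + E\right)$ ($A{\left(N,E \right)} = \left(-304 + E \left(-17\right)\right) \left(E + \frac{31}{36}\right) = \left(-304 - 17 E\right) \left(\frac{31}{36} + E\right)$)
$\left(-79484 - 246351\right) + A{\left(-162,243 \right)} = \left(-79484 - 246351\right) - \left(\frac{2796877}{36} + 1003833\right) = \left(-79484 - 246351\right) - \frac{38934865}{36} = -325835 - \frac{38934865}{36} = - \frac{50664925}{36}$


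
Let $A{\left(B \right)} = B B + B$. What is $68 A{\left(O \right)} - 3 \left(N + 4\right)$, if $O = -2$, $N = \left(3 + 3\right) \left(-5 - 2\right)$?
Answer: $250$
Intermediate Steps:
$N = -42$ ($N = 6 \left(-7\right) = -42$)
$A{\left(B \right)} = B + B^{2}$ ($A{\left(B \right)} = B^{2} + B = B + B^{2}$)
$68 A{\left(O \right)} - 3 \left(N + 4\right) = 68 \left(- 2 \left(1 - 2\right)\right) - 3 \left(-42 + 4\right) = 68 \left(\left(-2\right) \left(-1\right)\right) - -114 = 68 \cdot 2 + \left(114 + 0\right) = 136 + 114 = 250$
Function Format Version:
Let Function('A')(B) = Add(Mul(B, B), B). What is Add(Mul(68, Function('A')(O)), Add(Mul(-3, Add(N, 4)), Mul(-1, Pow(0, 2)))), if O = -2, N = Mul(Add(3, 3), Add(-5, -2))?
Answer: 250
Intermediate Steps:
N = -42 (N = Mul(6, -7) = -42)
Function('A')(B) = Add(B, Pow(B, 2)) (Function('A')(B) = Add(Pow(B, 2), B) = Add(B, Pow(B, 2)))
Add(Mul(68, Function('A')(O)), Add(Mul(-3, Add(N, 4)), Mul(-1, Pow(0, 2)))) = Add(Mul(68, Mul(-2, Add(1, -2))), Add(Mul(-3, Add(-42, 4)), Mul(-1, Pow(0, 2)))) = Add(Mul(68, Mul(-2, -1)), Add(Mul(-3, -38), Mul(-1, 0))) = Add(Mul(68, 2), Add(114, 0)) = Add(136, 114) = 250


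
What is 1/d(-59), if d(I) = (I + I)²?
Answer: 1/13924 ≈ 7.1818e-5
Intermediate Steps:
d(I) = 4*I² (d(I) = (2*I)² = 4*I²)
1/d(-59) = 1/(4*(-59)²) = 1/(4*3481) = 1/13924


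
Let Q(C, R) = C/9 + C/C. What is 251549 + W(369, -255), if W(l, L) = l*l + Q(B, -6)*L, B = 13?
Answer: 1161260/3 ≈ 3.8709e+5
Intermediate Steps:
Q(C, R) = 1 + C/9 (Q(C, R) = C*(⅑) + 1 = C/9 + 1 = 1 + C/9)
W(l, L) = l² + 22*L/9 (W(l, L) = l*l + (1 + (⅑)*13)*L = l² + (1 + 13/9)*L = l² + 22*L/9)
251549 + W(369, -255) = 251549 + (369² + (22/9)*(-255)) = 251549 + (136161 - 1870/3) = 251549 + 406613/3 = 1161260/3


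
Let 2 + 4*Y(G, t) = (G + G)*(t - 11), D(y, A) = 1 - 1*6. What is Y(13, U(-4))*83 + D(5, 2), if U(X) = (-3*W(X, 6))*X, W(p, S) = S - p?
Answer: 58759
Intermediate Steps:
D(y, A) = -5 (D(y, A) = 1 - 6 = -5)
U(X) = X*(-18 + 3*X) (U(X) = (-3*(6 - X))*X = (-18 + 3*X)*X = X*(-18 + 3*X))
Y(G, t) = -½ + G*(-11 + t)/2 (Y(G, t) = -½ + ((G + G)*(t - 11))/4 = -½ + ((2*G)*(-11 + t))/4 = -½ + (2*G*(-11 + t))/4 = -½ + G*(-11 + t)/2)
Y(13, U(-4))*83 + D(5, 2) = (-½ - 11/2*13 + (½)*13*(3*(-4)*(-6 - 4)))*83 - 5 = (-½ - 143/2 + (½)*13*(3*(-4)*(-10)))*83 - 5 = (-½ - 143/2 + (½)*13*120)*83 - 5 = (-½ - 143/2 + 780)*83 - 5 = 708*83 - 5 = 58764 - 5 = 58759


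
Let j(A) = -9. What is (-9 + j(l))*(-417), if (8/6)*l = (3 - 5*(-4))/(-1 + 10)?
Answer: 7506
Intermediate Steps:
l = 23/12 (l = 3*((3 - 5*(-4))/(-1 + 10))/4 = 3*((3 + 20)/9)/4 = 3*(23*(⅑))/4 = (¾)*(23/9) = 23/12 ≈ 1.9167)
(-9 + j(l))*(-417) = (-9 - 9)*(-417) = -18*(-417) = 7506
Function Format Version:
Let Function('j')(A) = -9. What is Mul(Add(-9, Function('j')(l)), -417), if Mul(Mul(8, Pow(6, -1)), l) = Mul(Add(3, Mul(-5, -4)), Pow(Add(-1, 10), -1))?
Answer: 7506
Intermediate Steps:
l = Rational(23, 12) (l = Mul(Rational(3, 4), Mul(Add(3, Mul(-5, -4)), Pow(Add(-1, 10), -1))) = Mul(Rational(3, 4), Mul(Add(3, 20), Pow(9, -1))) = Mul(Rational(3, 4), Mul(23, Rational(1, 9))) = Mul(Rational(3, 4), Rational(23, 9)) = Rational(23, 12) ≈ 1.9167)
Mul(Add(-9, Function('j')(l)), -417) = Mul(Add(-9, -9), -417) = Mul(-18, -417) = 7506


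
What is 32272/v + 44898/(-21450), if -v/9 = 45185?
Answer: -631689319/290765475 ≈ -2.1725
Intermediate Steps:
v = -406665 (v = -9*45185 = -406665)
32272/v + 44898/(-21450) = 32272/(-406665) + 44898/(-21450) = 32272*(-1/406665) + 44898*(-1/21450) = -32272/406665 - 7483/3575 = -631689319/290765475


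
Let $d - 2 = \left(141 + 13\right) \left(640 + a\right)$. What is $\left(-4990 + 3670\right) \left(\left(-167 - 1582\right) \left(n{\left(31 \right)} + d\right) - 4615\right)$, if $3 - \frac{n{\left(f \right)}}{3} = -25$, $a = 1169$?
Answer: $643370564760$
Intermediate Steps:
$n{\left(f \right)} = 84$ ($n{\left(f \right)} = 9 - -75 = 9 + 75 = 84$)
$d = 278588$ ($d = 2 + \left(141 + 13\right) \left(640 + 1169\right) = 2 + 154 \cdot 1809 = 2 + 278586 = 278588$)
$\left(-4990 + 3670\right) \left(\left(-167 - 1582\right) \left(n{\left(31 \right)} + d\right) - 4615\right) = \left(-4990 + 3670\right) \left(\left(-167 - 1582\right) \left(84 + 278588\right) - 4615\right) = - 1320 \left(\left(-1749\right) 278672 - 4615\right) = - 1320 \left(-487397328 - 4615\right) = \left(-1320\right) \left(-487401943\right) = 643370564760$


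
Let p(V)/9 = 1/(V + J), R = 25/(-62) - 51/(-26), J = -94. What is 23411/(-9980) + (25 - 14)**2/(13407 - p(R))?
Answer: -776537218649/332312712660 ≈ -2.3368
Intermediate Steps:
R = 628/403 (R = 25*(-1/62) - 51*(-1/26) = -25/62 + 51/26 = 628/403 ≈ 1.5583)
p(V) = 9/(-94 + V) (p(V) = 9/(V - 94) = 9/(-94 + V))
23411/(-9980) + (25 - 14)**2/(13407 - p(R)) = 23411/(-9980) + (25 - 14)**2/(13407 - 9/(-94 + 628/403)) = 23411*(-1/9980) + 11**2/(13407 - 9/(-37254/403)) = -23411/9980 + 121/(13407 - 9*(-403)/37254) = -23411/9980 + 121/(13407 - 1*(-1209/12418)) = -23411/9980 + 121/(13407 + 1209/12418) = -23411/9980 + 121/(166489335/12418) = -23411/9980 + 121*(12418/166489335) = -23411/9980 + 1502578/166489335 = -776537218649/332312712660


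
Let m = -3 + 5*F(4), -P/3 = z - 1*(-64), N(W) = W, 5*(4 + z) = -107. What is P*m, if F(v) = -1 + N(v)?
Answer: -6948/5 ≈ -1389.6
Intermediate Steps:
z = -127/5 (z = -4 + (⅕)*(-107) = -4 - 107/5 = -127/5 ≈ -25.400)
F(v) = -1 + v
P = -579/5 (P = -3*(-127/5 - 1*(-64)) = -3*(-127/5 + 64) = -3*193/5 = -579/5 ≈ -115.80)
m = 12 (m = -3 + 5*(-1 + 4) = -3 + 5*3 = -3 + 15 = 12)
P*m = -579/5*12 = -6948/5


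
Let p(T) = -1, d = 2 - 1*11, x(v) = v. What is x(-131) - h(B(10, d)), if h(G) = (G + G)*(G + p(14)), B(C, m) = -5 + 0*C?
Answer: -191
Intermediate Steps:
d = -9 (d = 2 - 11 = -9)
B(C, m) = -5 (B(C, m) = -5 + 0 = -5)
h(G) = 2*G*(-1 + G) (h(G) = (G + G)*(G - 1) = (2*G)*(-1 + G) = 2*G*(-1 + G))
x(-131) - h(B(10, d)) = -131 - 2*(-5)*(-1 - 5) = -131 - 2*(-5)*(-6) = -131 - 1*60 = -131 - 60 = -191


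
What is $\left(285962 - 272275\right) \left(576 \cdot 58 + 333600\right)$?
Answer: $5023238496$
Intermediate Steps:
$\left(285962 - 272275\right) \left(576 \cdot 58 + 333600\right) = 13687 \left(33408 + 333600\right) = 13687 \cdot 367008 = 5023238496$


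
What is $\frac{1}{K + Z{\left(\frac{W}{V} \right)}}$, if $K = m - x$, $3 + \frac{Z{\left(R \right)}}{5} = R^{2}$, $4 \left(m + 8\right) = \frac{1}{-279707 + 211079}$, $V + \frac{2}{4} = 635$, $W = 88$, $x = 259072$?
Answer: $- \frac{147354472944}{38178792995822947} \approx -3.8596 \cdot 10^{-6}$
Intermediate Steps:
$V = \frac{1269}{2}$ ($V = - \frac{1}{2} + 635 = \frac{1269}{2} \approx 634.5$)
$m = - \frac{2196097}{274512}$ ($m = -8 + \frac{1}{4 \left(-279707 + 211079\right)} = -8 + \frac{1}{4 \left(-68628\right)} = -8 + \frac{1}{4} \left(- \frac{1}{68628}\right) = -8 - \frac{1}{274512} = - \frac{2196097}{274512} \approx -8.0$)
$Z{\left(R \right)} = -15 + 5 R^{2}$
$K = - \frac{71120568961}{274512}$ ($K = - \frac{2196097}{274512} - 259072 = - \frac{71120568961}{274512} \approx -2.5908 \cdot 10^{5}$)
$\frac{1}{K + Z{\left(\frac{W}{V} \right)}} = \frac{1}{- \frac{71120568961}{274512} - \left(15 - 5 \left(\frac{88}{\frac{1269}{2}}\right)^{2}\right)} = \frac{1}{- \frac{71120568961}{274512} - \left(15 - 5 \left(88 \cdot \frac{2}{1269}\right)^{2}\right)} = \frac{1}{- \frac{71120568961}{274512} - \left(15 - 5 \left(\frac{176}{1269}\right)^{2}\right)} = \frac{1}{- \frac{71120568961}{274512} + \left(-15 + 5 \cdot \frac{30976}{1610361}\right)} = \frac{1}{- \frac{71120568961}{274512} + \left(-15 + \frac{154880}{1610361}\right)} = \frac{1}{- \frac{71120568961}{274512} - \frac{24000535}{1610361}} = \frac{1}{- \frac{38178792995822947}{147354472944}} = - \frac{147354472944}{38178792995822947}$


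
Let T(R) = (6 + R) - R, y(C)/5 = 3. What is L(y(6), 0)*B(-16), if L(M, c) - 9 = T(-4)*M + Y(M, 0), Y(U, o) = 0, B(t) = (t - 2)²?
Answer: 32076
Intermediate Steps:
B(t) = (-2 + t)²
y(C) = 15 (y(C) = 5*3 = 15)
T(R) = 6
L(M, c) = 9 + 6*M (L(M, c) = 9 + (6*M + 0) = 9 + 6*M)
L(y(6), 0)*B(-16) = (9 + 6*15)*(-2 - 16)² = (9 + 90)*(-18)² = 99*324 = 32076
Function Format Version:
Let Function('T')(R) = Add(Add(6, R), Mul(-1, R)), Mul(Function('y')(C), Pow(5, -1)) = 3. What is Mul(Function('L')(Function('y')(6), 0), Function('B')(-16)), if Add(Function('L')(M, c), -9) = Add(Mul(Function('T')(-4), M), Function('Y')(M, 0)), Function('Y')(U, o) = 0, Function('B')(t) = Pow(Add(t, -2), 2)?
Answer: 32076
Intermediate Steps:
Function('B')(t) = Pow(Add(-2, t), 2)
Function('y')(C) = 15 (Function('y')(C) = Mul(5, 3) = 15)
Function('T')(R) = 6
Function('L')(M, c) = Add(9, Mul(6, M)) (Function('L')(M, c) = Add(9, Add(Mul(6, M), 0)) = Add(9, Mul(6, M)))
Mul(Function('L')(Function('y')(6), 0), Function('B')(-16)) = Mul(Add(9, Mul(6, 15)), Pow(Add(-2, -16), 2)) = Mul(Add(9, 90), Pow(-18, 2)) = Mul(99, 324) = 32076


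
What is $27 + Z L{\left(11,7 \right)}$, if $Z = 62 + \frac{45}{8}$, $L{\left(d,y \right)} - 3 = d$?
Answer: $\frac{3895}{4} \approx 973.75$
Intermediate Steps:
$L{\left(d,y \right)} = 3 + d$
$Z = \frac{541}{8}$ ($Z = 62 + 45 \cdot \frac{1}{8} = 62 + \frac{45}{8} = \frac{541}{8} \approx 67.625$)
$27 + Z L{\left(11,7 \right)} = 27 + \frac{541 \left(3 + 11\right)}{8} = 27 + \frac{541}{8} \cdot 14 = 27 + \frac{3787}{4} = \frac{3895}{4}$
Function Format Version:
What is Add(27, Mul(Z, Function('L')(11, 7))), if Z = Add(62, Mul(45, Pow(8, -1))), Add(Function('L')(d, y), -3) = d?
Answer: Rational(3895, 4) ≈ 973.75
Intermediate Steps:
Function('L')(d, y) = Add(3, d)
Z = Rational(541, 8) (Z = Add(62, Mul(45, Rational(1, 8))) = Add(62, Rational(45, 8)) = Rational(541, 8) ≈ 67.625)
Add(27, Mul(Z, Function('L')(11, 7))) = Add(27, Mul(Rational(541, 8), Add(3, 11))) = Add(27, Mul(Rational(541, 8), 14)) = Add(27, Rational(3787, 4)) = Rational(3895, 4)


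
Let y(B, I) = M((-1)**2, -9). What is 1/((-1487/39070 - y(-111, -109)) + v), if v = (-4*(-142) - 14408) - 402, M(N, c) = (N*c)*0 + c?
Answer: -39070/556084797 ≈ -7.0259e-5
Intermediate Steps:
M(N, c) = c (M(N, c) = 0 + c = c)
y(B, I) = -9
v = -14242 (v = (568 - 14408) - 402 = -13840 - 402 = -14242)
1/((-1487/39070 - y(-111, -109)) + v) = 1/((-1487/39070 - 1*(-9)) - 14242) = 1/((-1487*1/39070 + 9) - 14242) = 1/((-1487/39070 + 9) - 14242) = 1/(350143/39070 - 14242) = 1/(-556084797/39070) = -39070/556084797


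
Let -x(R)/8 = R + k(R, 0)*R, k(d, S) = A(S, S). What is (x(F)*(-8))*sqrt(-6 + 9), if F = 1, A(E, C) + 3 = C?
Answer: -128*sqrt(3) ≈ -221.70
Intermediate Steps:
A(E, C) = -3 + C
k(d, S) = -3 + S
x(R) = 16*R (x(R) = -8*(R + (-3 + 0)*R) = -8*(R - 3*R) = -(-16)*R = 16*R)
(x(F)*(-8))*sqrt(-6 + 9) = ((16*1)*(-8))*sqrt(-6 + 9) = (16*(-8))*sqrt(3) = -128*sqrt(3)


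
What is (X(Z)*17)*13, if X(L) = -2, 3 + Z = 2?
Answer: -442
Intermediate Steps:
Z = -1 (Z = -3 + 2 = -1)
(X(Z)*17)*13 = -2*17*13 = -34*13 = -442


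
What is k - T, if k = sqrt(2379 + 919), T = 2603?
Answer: -2603 + sqrt(3298) ≈ -2545.6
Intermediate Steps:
k = sqrt(3298) ≈ 57.428
k - T = sqrt(3298) - 1*2603 = sqrt(3298) - 2603 = -2603 + sqrt(3298)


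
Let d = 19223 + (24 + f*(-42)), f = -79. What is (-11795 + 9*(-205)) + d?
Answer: 8925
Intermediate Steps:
d = 22565 (d = 19223 + (24 - 79*(-42)) = 19223 + (24 + 3318) = 19223 + 3342 = 22565)
(-11795 + 9*(-205)) + d = (-11795 + 9*(-205)) + 22565 = (-11795 - 1845) + 22565 = -13640 + 22565 = 8925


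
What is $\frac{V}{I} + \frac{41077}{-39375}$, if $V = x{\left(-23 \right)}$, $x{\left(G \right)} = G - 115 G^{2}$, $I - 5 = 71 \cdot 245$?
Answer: $- \frac{20740157}{4567500} \approx -4.5408$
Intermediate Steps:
$I = 17400$ ($I = 5 + 71 \cdot 245 = 5 + 17395 = 17400$)
$V = -60858$ ($V = - 23 \left(1 - -2645\right) = - 23 \left(1 + 2645\right) = \left(-23\right) 2646 = -60858$)
$\frac{V}{I} + \frac{41077}{-39375} = - \frac{60858}{17400} + \frac{41077}{-39375} = \left(-60858\right) \frac{1}{17400} + 41077 \left(- \frac{1}{39375}\right) = - \frac{10143}{2900} - \frac{41077}{39375} = - \frac{20740157}{4567500}$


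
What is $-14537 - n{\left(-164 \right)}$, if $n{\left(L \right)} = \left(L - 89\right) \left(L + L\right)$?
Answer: $-97521$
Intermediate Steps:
$n{\left(L \right)} = 2 L \left(-89 + L\right)$ ($n{\left(L \right)} = \left(-89 + L\right) 2 L = 2 L \left(-89 + L\right)$)
$-14537 - n{\left(-164 \right)} = -14537 - 2 \left(-164\right) \left(-89 - 164\right) = -14537 - 2 \left(-164\right) \left(-253\right) = -14537 - 82984 = -97521$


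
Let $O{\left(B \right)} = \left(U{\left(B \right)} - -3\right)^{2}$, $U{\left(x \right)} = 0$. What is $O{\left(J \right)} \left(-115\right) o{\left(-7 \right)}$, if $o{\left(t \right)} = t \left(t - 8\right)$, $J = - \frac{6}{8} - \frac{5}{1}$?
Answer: $-108675$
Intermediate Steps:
$J = - \frac{23}{4}$ ($J = \left(-6\right) \frac{1}{8} - 5 = - \frac{3}{4} - 5 = - \frac{23}{4} \approx -5.75$)
$o{\left(t \right)} = t \left(-8 + t\right)$
$O{\left(B \right)} = 9$ ($O{\left(B \right)} = \left(0 - -3\right)^{2} = \left(0 + 3\right)^{2} = 3^{2} = 9$)
$O{\left(J \right)} \left(-115\right) o{\left(-7 \right)} = 9 \left(-115\right) \left(- 7 \left(-8 - 7\right)\right) = - 1035 \left(\left(-7\right) \left(-15\right)\right) = \left(-1035\right) 105 = -108675$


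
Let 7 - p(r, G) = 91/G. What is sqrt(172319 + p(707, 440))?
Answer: sqrt(8340568390)/220 ≈ 415.12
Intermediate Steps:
p(r, G) = 7 - 91/G
sqrt(172319 + p(707, 440)) = sqrt(172319 + (7 - 91/440)) = sqrt(172319 + 2989/440) = sqrt(75823349/440) = sqrt(8340568390)/220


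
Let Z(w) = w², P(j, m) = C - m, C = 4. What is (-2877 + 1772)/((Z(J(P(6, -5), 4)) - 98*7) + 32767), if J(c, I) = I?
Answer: -85/2469 ≈ -0.034427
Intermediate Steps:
P(j, m) = 4 - m
(-2877 + 1772)/((Z(J(P(6, -5), 4)) - 98*7) + 32767) = (-2877 + 1772)/((4² - 98*7) + 32767) = -1105/((16 - 686) + 32767) = -1105/(-670 + 32767) = -1105/32097 = -1105*1/32097 = -85/2469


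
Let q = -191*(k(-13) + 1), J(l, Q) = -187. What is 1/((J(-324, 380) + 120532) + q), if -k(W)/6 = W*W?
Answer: 1/313828 ≈ 3.1865e-6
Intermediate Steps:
k(W) = -6*W² (k(W) = -6*W*W = -6*W²)
q = 193483 (q = -191*(-6*(-13)² + 1) = -191*(-6*169 + 1) = -191*(-1014 + 1) = -191*(-1013) = 193483)
1/((J(-324, 380) + 120532) + q) = 1/((-187 + 120532) + 193483) = 1/(120345 + 193483) = 1/313828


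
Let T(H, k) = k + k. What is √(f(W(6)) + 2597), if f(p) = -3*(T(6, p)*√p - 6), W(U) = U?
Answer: √(2615 - 36*√6) ≈ 50.267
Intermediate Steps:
T(H, k) = 2*k
f(p) = 18 - 6*p^(3/2) (f(p) = -3*((2*p)*√p - 6) = -3*(2*p^(3/2) - 6) = -3*(-6 + 2*p^(3/2)) = 18 - 6*p^(3/2))
√(f(W(6)) + 2597) = √((18 - 36*√6) + 2597) = √(2615 - 36*√6)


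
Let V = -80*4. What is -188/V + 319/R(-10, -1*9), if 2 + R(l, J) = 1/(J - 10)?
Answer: -483047/3120 ≈ -154.82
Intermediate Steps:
R(l, J) = -2 + 1/(-10 + J) (R(l, J) = -2 + 1/(J - 10) = -2 + 1/(-10 + J))
V = -320
-188/V + 319/R(-10, -1*9) = -188/(-320) + 319/(((21 - (-2)*9)/(-10 - 1*9))) = -188*(-1/320) + 319/(((21 - 2*(-9))/(-10 - 9))) = 47/80 + 319/(((21 + 18)/(-19))) = 47/80 + 319/((-1/19*39)) = 47/80 + 319/(-39/19) = 47/80 + 319*(-19/39) = 47/80 - 6061/39 = -483047/3120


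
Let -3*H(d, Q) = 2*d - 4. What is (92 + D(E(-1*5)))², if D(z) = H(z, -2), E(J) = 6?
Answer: 71824/9 ≈ 7980.4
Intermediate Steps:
H(d, Q) = 4/3 - 2*d/3 (H(d, Q) = -(2*d - 4)/3 = -(-4 + 2*d)/3 = 4/3 - 2*d/3)
D(z) = 4/3 - 2*z/3
(92 + D(E(-1*5)))² = (92 + (4/3 - ⅔*6))² = (92 + (4/3 - 4))² = (92 - 8/3)² = (268/3)² = 71824/9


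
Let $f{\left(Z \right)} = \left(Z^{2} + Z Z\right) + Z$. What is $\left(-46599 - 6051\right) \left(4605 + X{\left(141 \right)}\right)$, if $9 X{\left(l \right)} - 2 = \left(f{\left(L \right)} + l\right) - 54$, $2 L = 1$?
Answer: $-242979750$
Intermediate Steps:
$L = \frac{1}{2}$ ($L = \frac{1}{2} \cdot 1 = \frac{1}{2} \approx 0.5$)
$f{\left(Z \right)} = Z + 2 Z^{2}$ ($f{\left(Z \right)} = \left(Z^{2} + Z^{2}\right) + Z = 2 Z^{2} + Z = Z + 2 Z^{2}$)
$X{\left(l \right)} = - \frac{17}{3} + \frac{l}{9}$ ($X{\left(l \right)} = \frac{2}{9} + \frac{\left(\frac{1 + 2 \cdot \frac{1}{2}}{2} + l\right) - 54}{9} = \frac{2}{9} + \frac{\left(\frac{1 + 1}{2} + l\right) - 54}{9} = \frac{2}{9} + \frac{\left(\frac{1}{2} \cdot 2 + l\right) - 54}{9} = \frac{2}{9} + \frac{\left(1 + l\right) - 54}{9} = \frac{2}{9} + \frac{-53 + l}{9} = \frac{2}{9} + \left(- \frac{53}{9} + \frac{l}{9}\right) = - \frac{17}{3} + \frac{l}{9}$)
$\left(-46599 - 6051\right) \left(4605 + X{\left(141 \right)}\right) = \left(-46599 - 6051\right) \left(4605 + \left(- \frac{17}{3} + \frac{1}{9} \cdot 141\right)\right) = - 52650 \left(4605 + \left(- \frac{17}{3} + \frac{47}{3}\right)\right) = - 52650 \left(4605 + 10\right) = \left(-52650\right) 4615 = -242979750$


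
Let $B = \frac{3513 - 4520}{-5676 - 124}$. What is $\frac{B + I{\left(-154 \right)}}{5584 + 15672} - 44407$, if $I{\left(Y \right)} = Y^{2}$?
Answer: $- \frac{5474570559793}{123284800} \approx -44406.0$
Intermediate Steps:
$B = \frac{1007}{5800}$ ($B = - \frac{1007}{-5800} = \left(-1007\right) \left(- \frac{1}{5800}\right) = \frac{1007}{5800} \approx 0.17362$)
$\frac{B + I{\left(-154 \right)}}{5584 + 15672} - 44407 = \frac{\frac{1007}{5800} + \left(-154\right)^{2}}{5584 + 15672} - 44407 = \frac{\frac{1007}{5800} + 23716}{21256} - 44407 = \frac{137553807}{5800} \cdot \frac{1}{21256} - 44407 = \frac{137553807}{123284800} - 44407 = - \frac{5474570559793}{123284800}$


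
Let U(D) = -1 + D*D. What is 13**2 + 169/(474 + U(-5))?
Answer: 84331/498 ≈ 169.34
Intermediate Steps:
U(D) = -1 + D**2
13**2 + 169/(474 + U(-5)) = 13**2 + 169/(474 + (-1 + (-5)**2)) = 169 + 169/(474 + (-1 + 25)) = 169 + 169/(474 + 24) = 169 + 169/498 = 84331/498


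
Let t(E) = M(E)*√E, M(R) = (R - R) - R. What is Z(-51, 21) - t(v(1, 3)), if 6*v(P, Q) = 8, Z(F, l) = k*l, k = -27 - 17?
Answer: -924 + 8*√3/9 ≈ -922.46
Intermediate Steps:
k = -44
Z(F, l) = -44*l
v(P, Q) = 4/3 (v(P, Q) = (⅙)*8 = 4/3)
M(R) = -R (M(R) = 0 - R = -R)
t(E) = -E^(3/2) (t(E) = (-E)*√E = -E^(3/2))
Z(-51, 21) - t(v(1, 3)) = -44*21 - (-1)*(4/3)^(3/2) = -924 - (-1)*8*√3/9 = -924 - (-8)*√3/9 = -924 + 8*√3/9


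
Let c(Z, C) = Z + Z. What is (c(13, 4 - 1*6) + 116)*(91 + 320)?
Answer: 58362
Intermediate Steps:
c(Z, C) = 2*Z
(c(13, 4 - 1*6) + 116)*(91 + 320) = (2*13 + 116)*(91 + 320) = (26 + 116)*411 = 142*411 = 58362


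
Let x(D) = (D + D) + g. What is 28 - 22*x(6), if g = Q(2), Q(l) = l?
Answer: -280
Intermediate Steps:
g = 2
x(D) = 2 + 2*D (x(D) = (D + D) + 2 = 2*D + 2 = 2 + 2*D)
28 - 22*x(6) = 28 - 22*(2 + 2*6) = 28 - 22*(2 + 12) = 28 - 22*14 = 28 - 308 = -280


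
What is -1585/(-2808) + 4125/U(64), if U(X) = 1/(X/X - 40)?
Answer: -451735415/2808 ≈ -1.6087e+5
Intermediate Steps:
U(X) = -1/39 (U(X) = 1/(1 - 40) = 1/(-39) = -1/39)
-1585/(-2808) + 4125/U(64) = -1585/(-2808) + 4125/(-1/39) = -1585*(-1/2808) + 4125*(-39) = 1585/2808 - 160875 = -451735415/2808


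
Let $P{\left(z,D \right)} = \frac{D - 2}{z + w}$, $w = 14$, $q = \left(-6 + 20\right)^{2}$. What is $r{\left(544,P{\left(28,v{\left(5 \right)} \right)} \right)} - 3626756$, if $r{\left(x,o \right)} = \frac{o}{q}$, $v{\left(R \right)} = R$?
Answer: $- \frac{9951818463}{2744} \approx -3.6268 \cdot 10^{6}$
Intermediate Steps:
$q = 196$ ($q = 14^{2} = 196$)
$P{\left(z,D \right)} = \frac{-2 + D}{14 + z}$ ($P{\left(z,D \right)} = \frac{D - 2}{z + 14} = \frac{-2 + D}{14 + z}$)
$r{\left(x,o \right)} = \frac{o}{196}$
$r{\left(544,P{\left(28,v{\left(5 \right)} \right)} \right)} - 3626756 = \frac{\frac{1}{14 + 28} \left(-2 + 5\right)}{196} - 3626756 = \frac{\frac{1}{42} \cdot 3}{196} - 3626756 = \frac{1}{196} \cdot \frac{1}{14} - 3626756 = \frac{1}{2744} - 3626756 = - \frac{9951818463}{2744}$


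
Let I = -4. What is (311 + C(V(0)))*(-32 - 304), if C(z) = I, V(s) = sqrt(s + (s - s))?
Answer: -103152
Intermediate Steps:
V(s) = sqrt(s) (V(s) = sqrt(s + 0) = sqrt(s))
C(z) = -4
(311 + C(V(0)))*(-32 - 304) = (311 - 4)*(-32 - 304) = 307*(-336) = -103152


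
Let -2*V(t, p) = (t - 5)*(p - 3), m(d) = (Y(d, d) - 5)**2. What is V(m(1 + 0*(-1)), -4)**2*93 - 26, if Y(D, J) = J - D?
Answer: 455674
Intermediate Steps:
m(d) = 25 (m(d) = ((d - d) - 5)**2 = (0 - 5)**2 = (-5)**2 = 25)
V(t, p) = -(-5 + t)*(-3 + p)/2 (V(t, p) = -(t - 5)*(p - 3)/2 = -(-5 + t)*(-3 + p)/2)
V(m(1 + 0*(-1)), -4)**2*93 - 26 = (-15/2 + (3/2)*25 + (5/2)*(-4) - 1/2*(-4)*25)**2*93 - 26 = (-15/2 + 75/2 - 10 + 50)**2*93 - 26 = 70**2*93 - 26 = 4900*93 - 26 = 455700 - 26 = 455674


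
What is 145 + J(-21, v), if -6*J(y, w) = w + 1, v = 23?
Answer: 141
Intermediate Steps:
J(y, w) = -⅙ - w/6 (J(y, w) = -(w + 1)/6 = -(1 + w)/6 = -⅙ - w/6)
145 + J(-21, v) = 145 + (-⅙ - ⅙*23) = 145 + (-⅙ - 23/6) = 145 - 4 = 141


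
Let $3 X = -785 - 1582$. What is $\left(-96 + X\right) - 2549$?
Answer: $-3434$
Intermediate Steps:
$X = -789$ ($X = \frac{-785 - 1582}{3} = \frac{1}{3} \left(-2367\right) = -789$)
$\left(-96 + X\right) - 2549 = \left(-96 - 789\right) - 2549 = -885 - 2549 = -3434$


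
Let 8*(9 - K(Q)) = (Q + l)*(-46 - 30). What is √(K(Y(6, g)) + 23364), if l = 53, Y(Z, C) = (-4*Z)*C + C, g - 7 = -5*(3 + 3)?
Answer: √28902 ≈ 170.01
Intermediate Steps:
g = -23 (g = 7 - 5*(3 + 3) = 7 - 5*6 = 7 - 30 = -23)
Y(Z, C) = C - 4*C*Z (Y(Z, C) = -4*C*Z + C = C - 4*C*Z)
K(Q) = 1025/2 + 19*Q/2 (K(Q) = 9 - (Q + 53)*(-46 - 30)/8 = 9 - (53 + Q)*(-76)/8 = 9 - (-4028 - 76*Q)/8 = 9 + (1007/2 + 19*Q/2) = 1025/2 + 19*Q/2)
√(K(Y(6, g)) + 23364) = √((1025/2 + 19*(-23*(1 - 4*6))/2) + 23364) = √((1025/2 + 19*(-23*(1 - 24))/2) + 23364) = √((1025/2 + 19*(-23*(-23))/2) + 23364) = √((1025/2 + (19/2)*529) + 23364) = √((1025/2 + 10051/2) + 23364) = √(5538 + 23364) = √28902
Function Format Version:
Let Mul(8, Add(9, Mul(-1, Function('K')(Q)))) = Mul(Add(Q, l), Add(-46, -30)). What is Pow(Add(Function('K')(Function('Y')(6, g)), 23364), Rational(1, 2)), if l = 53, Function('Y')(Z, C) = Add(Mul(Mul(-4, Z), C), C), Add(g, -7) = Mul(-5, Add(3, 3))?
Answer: Pow(28902, Rational(1, 2)) ≈ 170.01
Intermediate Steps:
g = -23 (g = Add(7, Mul(-5, Add(3, 3))) = Add(7, Mul(-5, 6)) = Add(7, -30) = -23)
Function('Y')(Z, C) = Add(C, Mul(-4, C, Z)) (Function('Y')(Z, C) = Add(Mul(-4, C, Z), C) = Add(C, Mul(-4, C, Z)))
Function('K')(Q) = Add(Rational(1025, 2), Mul(Rational(19, 2), Q)) (Function('K')(Q) = Add(9, Mul(Rational(-1, 8), Mul(Add(Q, 53), Add(-46, -30)))) = Add(9, Mul(Rational(-1, 8), Mul(Add(53, Q), -76))) = Add(9, Mul(Rational(-1, 8), Add(-4028, Mul(-76, Q)))) = Add(9, Add(Rational(1007, 2), Mul(Rational(19, 2), Q))) = Add(Rational(1025, 2), Mul(Rational(19, 2), Q)))
Pow(Add(Function('K')(Function('Y')(6, g)), 23364), Rational(1, 2)) = Pow(Add(Add(Rational(1025, 2), Mul(Rational(19, 2), Mul(-23, Add(1, Mul(-4, 6))))), 23364), Rational(1, 2)) = Pow(Add(Add(Rational(1025, 2), Mul(Rational(19, 2), Mul(-23, Add(1, -24)))), 23364), Rational(1, 2)) = Pow(Add(Add(Rational(1025, 2), Mul(Rational(19, 2), Mul(-23, -23))), 23364), Rational(1, 2)) = Pow(Add(Add(Rational(1025, 2), Mul(Rational(19, 2), 529)), 23364), Rational(1, 2)) = Pow(Add(Add(Rational(1025, 2), Rational(10051, 2)), 23364), Rational(1, 2)) = Pow(Add(5538, 23364), Rational(1, 2)) = Pow(28902, Rational(1, 2))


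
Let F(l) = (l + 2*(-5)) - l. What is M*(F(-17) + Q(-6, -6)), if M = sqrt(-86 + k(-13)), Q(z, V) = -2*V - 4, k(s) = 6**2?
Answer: -10*I*sqrt(2) ≈ -14.142*I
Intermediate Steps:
k(s) = 36
Q(z, V) = -4 - 2*V
F(l) = -10 (F(l) = (l - 10) - l = (-10 + l) - l = -10)
M = 5*I*sqrt(2) (M = sqrt(-86 + 36) = sqrt(-50) = 5*I*sqrt(2) ≈ 7.0711*I)
M*(F(-17) + Q(-6, -6)) = (5*I*sqrt(2))*(-10 + (-4 - 2*(-6))) = (5*I*sqrt(2))*(-10 + (-4 + 12)) = (5*I*sqrt(2))*(-10 + 8) = (5*I*sqrt(2))*(-2) = -10*I*sqrt(2)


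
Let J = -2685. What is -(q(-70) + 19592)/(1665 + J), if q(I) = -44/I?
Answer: 342871/17850 ≈ 19.208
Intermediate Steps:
-(q(-70) + 19592)/(1665 + J) = -(-44/(-70) + 19592)/(1665 - 2685) = -(-44*(-1/70) + 19592)/(-1020) = -(22/35 + 19592)*(-1)/1020 = -685742*(-1)/(35*1020) = -1*(-342871/17850) = 342871/17850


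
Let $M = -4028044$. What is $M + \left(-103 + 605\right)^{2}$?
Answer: $-3776040$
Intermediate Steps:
$M + \left(-103 + 605\right)^{2} = -4028044 + \left(-103 + 605\right)^{2} = -4028044 + 502^{2} = -4028044 + 252004 = -3776040$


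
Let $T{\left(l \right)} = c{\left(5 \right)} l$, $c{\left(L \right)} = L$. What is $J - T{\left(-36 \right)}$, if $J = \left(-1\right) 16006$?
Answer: $-15826$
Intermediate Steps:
$J = -16006$
$T{\left(l \right)} = 5 l$
$J - T{\left(-36 \right)} = -16006 - 5 \left(-36\right) = -16006 - -180 = -16006 + 180 = -15826$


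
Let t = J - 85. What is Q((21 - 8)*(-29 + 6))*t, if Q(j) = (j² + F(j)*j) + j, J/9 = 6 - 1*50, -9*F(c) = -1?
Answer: -385578739/9 ≈ -4.2842e+7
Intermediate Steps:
F(c) = ⅑ (F(c) = -⅑*(-1) = ⅑)
J = -396 (J = 9*(6 - 1*50) = 9*(6 - 50) = 9*(-44) = -396)
t = -481 (t = -396 - 85 = -481)
Q(j) = j² + 10*j/9 (Q(j) = (j² + j/9) + j = j² + 10*j/9)
Q((21 - 8)*(-29 + 6))*t = (((21 - 8)*(-29 + 6))*(10 + 9*((21 - 8)*(-29 + 6)))/9)*(-481) = ((13*(-23))*(10 + 9*(13*(-23)))/9)*(-481) = ((⅑)*(-299)*(10 + 9*(-299)))*(-481) = ((⅑)*(-299)*(10 - 2691))*(-481) = ((⅑)*(-299)*(-2681))*(-481) = (801619/9)*(-481) = -385578739/9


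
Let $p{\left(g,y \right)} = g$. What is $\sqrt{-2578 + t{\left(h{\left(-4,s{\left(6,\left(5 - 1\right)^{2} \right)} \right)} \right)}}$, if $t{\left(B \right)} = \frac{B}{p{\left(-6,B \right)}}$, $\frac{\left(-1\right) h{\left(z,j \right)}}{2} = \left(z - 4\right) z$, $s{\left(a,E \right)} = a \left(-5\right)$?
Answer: $\frac{i \sqrt{23106}}{3} \approx 50.669 i$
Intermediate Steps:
$s{\left(a,E \right)} = - 5 a$
$h{\left(z,j \right)} = - 2 z \left(-4 + z\right)$ ($h{\left(z,j \right)} = - 2 \left(z - 4\right) z = - 2 \left(-4 + z\right) z = - 2 z \left(-4 + z\right)$)
$t{\left(B \right)} = - \frac{B}{6}$ ($t{\left(B \right)} = \frac{B}{-6} = B \left(- \frac{1}{6}\right) = - \frac{B}{6}$)
$\sqrt{-2578 + t{\left(h{\left(-4,s{\left(6,\left(5 - 1\right)^{2} \right)} \right)} \right)}} = \sqrt{-2578 - \frac{2 \left(-4\right) \left(4 - -4\right)}{6}} = \sqrt{-2578 - \frac{2 \left(-4\right) \left(4 + 4\right)}{6}} = \sqrt{-2578 - \frac{2 \left(-4\right) 8}{6}} = \sqrt{-2578 - - \frac{32}{3}} = \sqrt{-2578 + \frac{32}{3}} = \sqrt{- \frac{7702}{3}} = \frac{i \sqrt{23106}}{3}$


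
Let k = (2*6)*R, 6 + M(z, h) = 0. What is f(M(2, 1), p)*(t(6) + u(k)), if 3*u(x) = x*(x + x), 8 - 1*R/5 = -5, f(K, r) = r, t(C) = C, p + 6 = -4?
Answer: -4056060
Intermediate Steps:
p = -10 (p = -6 - 4 = -10)
M(z, h) = -6 (M(z, h) = -6 + 0 = -6)
R = 65 (R = 40 - 5*(-5) = 40 + 25 = 65)
k = 780 (k = (2*6)*65 = 12*65 = 780)
u(x) = 2*x²/3 (u(x) = (x*(x + x))/3 = (x*(2*x))/3 = (2*x²)/3 = 2*x²/3)
f(M(2, 1), p)*(t(6) + u(k)) = -10*(6 + (⅔)*780²) = -10*(6 + (⅔)*608400) = -10*(6 + 405600) = -10*405606 = -4056060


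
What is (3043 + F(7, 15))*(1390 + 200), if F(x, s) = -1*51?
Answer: 4757280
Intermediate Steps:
F(x, s) = -51
(3043 + F(7, 15))*(1390 + 200) = (3043 - 51)*(1390 + 200) = 2992*1590 = 4757280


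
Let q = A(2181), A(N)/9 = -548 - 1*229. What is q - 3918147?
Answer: -3925140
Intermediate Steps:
A(N) = -6993 (A(N) = 9*(-548 - 1*229) = 9*(-548 - 229) = 9*(-777) = -6993)
q = -6993
q - 3918147 = -6993 - 3918147 = -3925140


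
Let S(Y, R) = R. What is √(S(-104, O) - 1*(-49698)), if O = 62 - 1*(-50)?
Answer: √49810 ≈ 223.18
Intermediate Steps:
O = 112 (O = 62 + 50 = 112)
√(S(-104, O) - 1*(-49698)) = √(112 - 1*(-49698)) = √(112 + 49698) = √49810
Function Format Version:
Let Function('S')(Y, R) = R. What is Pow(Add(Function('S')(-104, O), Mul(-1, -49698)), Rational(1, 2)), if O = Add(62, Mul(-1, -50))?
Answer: Pow(49810, Rational(1, 2)) ≈ 223.18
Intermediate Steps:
O = 112 (O = Add(62, 50) = 112)
Pow(Add(Function('S')(-104, O), Mul(-1, -49698)), Rational(1, 2)) = Pow(Add(112, Mul(-1, -49698)), Rational(1, 2)) = Pow(Add(112, 49698), Rational(1, 2)) = Pow(49810, Rational(1, 2))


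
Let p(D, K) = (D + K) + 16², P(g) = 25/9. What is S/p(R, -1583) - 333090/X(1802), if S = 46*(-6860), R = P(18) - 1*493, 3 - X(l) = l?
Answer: 2111383782/5884529 ≈ 358.80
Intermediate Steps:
P(g) = 25/9 (P(g) = 25*(⅑) = 25/9)
X(l) = 3 - l
R = -4412/9 (R = 25/9 - 1*493 = 25/9 - 493 = -4412/9 ≈ -490.22)
p(D, K) = 256 + D + K (p(D, K) = (D + K) + 256 = 256 + D + K)
S = -315560
S/p(R, -1583) - 333090/X(1802) = -315560/(256 - 4412/9 - 1583) - 333090/(3 - 1*1802) = -315560/(-16355/9) - 333090/(3 - 1802) = -315560*(-9/16355) - 333090/(-1799) = 568008/3271 - 333090*(-1/1799) = 568008/3271 + 333090/1799 = 2111383782/5884529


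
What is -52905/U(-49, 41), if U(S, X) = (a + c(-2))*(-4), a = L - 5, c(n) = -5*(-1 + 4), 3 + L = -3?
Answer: -52905/104 ≈ -508.70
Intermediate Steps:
L = -6 (L = -3 - 3 = -6)
c(n) = -15 (c(n) = -5*3 = -15)
a = -11 (a = -6 - 5 = -11)
U(S, X) = 104 (U(S, X) = (-11 - 15)*(-4) = -26*(-4) = 104)
-52905/U(-49, 41) = -52905/104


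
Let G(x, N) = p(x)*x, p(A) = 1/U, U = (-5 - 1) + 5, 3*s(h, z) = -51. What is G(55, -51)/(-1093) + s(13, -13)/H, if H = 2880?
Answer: 139819/3147840 ≈ 0.044417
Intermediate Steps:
s(h, z) = -17 (s(h, z) = (1/3)*(-51) = -17)
U = -1 (U = -6 + 5 = -1)
p(A) = -1 (p(A) = 1/(-1) = -1)
G(x, N) = -x
G(55, -51)/(-1093) + s(13, -13)/H = -1*55/(-1093) - 17/2880 = -55*(-1/1093) - 17*1/2880 = 55/1093 - 17/2880 = 139819/3147840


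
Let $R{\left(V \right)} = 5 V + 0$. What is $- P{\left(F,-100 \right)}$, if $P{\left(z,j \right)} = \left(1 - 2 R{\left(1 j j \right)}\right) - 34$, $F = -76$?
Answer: $100033$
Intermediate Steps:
$R{\left(V \right)} = 5 V$
$P{\left(z,j \right)} = -33 - 10 j^{2}$ ($P{\left(z,j \right)} = \left(1 - 2 \cdot 5 \cdot 1 j j\right) - 34 = \left(1 - 2 \cdot 5 j j\right) - 34 = \left(1 - 2 \cdot 5 j^{2}\right) - 34 = \left(1 - 10 j^{2}\right) - 34 = -33 - 10 j^{2}$)
$- P{\left(F,-100 \right)} = - (-33 - 10 \left(-100\right)^{2}) = - (-33 - 100000) = \left(-1\right) \left(-100033\right) = 100033$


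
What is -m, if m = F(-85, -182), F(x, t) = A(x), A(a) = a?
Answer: 85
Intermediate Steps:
F(x, t) = x
m = -85
-m = -1*(-85) = 85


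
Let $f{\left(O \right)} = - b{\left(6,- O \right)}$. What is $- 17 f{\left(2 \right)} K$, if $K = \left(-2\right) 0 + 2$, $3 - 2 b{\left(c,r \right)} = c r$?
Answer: $255$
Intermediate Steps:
$b{\left(c,r \right)} = \frac{3}{2} - \frac{c r}{2}$
$K = 2$ ($K = 0 + 2 = 2$)
$f{\left(O \right)} = - \frac{3}{2} - 3 O$ ($f{\left(O \right)} = - (\frac{3}{2} - 3 \left(- O\right)) = - (\frac{3}{2} + 3 O) = - \frac{3}{2} - 3 O$)
$- 17 f{\left(2 \right)} K = - 17 \left(- \frac{3}{2} - 6\right) 2 = \left(-17\right) \left(- \frac{15}{2}\right) 2 = \frac{255}{2} \cdot 2 = 255$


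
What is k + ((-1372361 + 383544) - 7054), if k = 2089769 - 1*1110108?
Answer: -16210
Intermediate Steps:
k = 979661 (k = 2089769 - 1110108 = 979661)
k + ((-1372361 + 383544) - 7054) = 979661 + ((-1372361 + 383544) - 7054) = 979661 + (-988817 - 7054) = 979661 - 995871 = -16210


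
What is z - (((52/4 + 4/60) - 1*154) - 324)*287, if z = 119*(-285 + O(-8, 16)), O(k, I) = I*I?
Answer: 1949773/15 ≈ 1.2998e+5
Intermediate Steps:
O(k, I) = I**2
z = -3451 (z = 119*(-285 + 16**2) = 119*(-285 + 256) = 119*(-29) = -3451)
z - (((52/4 + 4/60) - 1*154) - 324)*287 = -3451 - (((52/4 + 4/60) - 1*154) - 324)*287 = -3451 - (((52*(1/4) + 4*(1/60)) - 154) - 324)*287 = -3451 - (((13 + 1/15) - 154) - 324)*287 = -3451 - ((196/15 - 154) - 324)*287 = -3451 - (-2114/15 - 324)*287 = -3451 - (-6974)*287/15 = -3451 - 1*(-2001538/15) = -3451 + 2001538/15 = 1949773/15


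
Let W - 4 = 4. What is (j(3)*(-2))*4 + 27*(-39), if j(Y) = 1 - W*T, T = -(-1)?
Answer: -997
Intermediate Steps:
W = 8 (W = 4 + 4 = 8)
T = 1 (T = -1*(-1) = 1)
j(Y) = -7 (j(Y) = 1 - 8 = -7)
(j(3)*(-2))*4 + 27*(-39) = -7*(-2)*4 + 27*(-39) = 14*4 - 1053 = 56 - 1053 = -997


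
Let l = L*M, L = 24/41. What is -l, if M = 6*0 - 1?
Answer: 24/41 ≈ 0.58537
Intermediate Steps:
L = 24/41 (L = 24*(1/41) = 24/41 ≈ 0.58537)
M = -1 (M = 0 - 1 = -1)
l = -24/41 (l = (24/41)*(-1) = -24/41 ≈ -0.58537)
-l = -1*(-24/41) = 24/41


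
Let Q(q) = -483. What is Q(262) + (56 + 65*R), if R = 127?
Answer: 7828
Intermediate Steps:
Q(262) + (56 + 65*R) = -483 + (56 + 65*127) = -483 + (56 + 8255) = -483 + 8311 = 7828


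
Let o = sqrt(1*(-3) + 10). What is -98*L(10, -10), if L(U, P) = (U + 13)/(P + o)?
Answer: 22540/93 + 2254*sqrt(7)/93 ≈ 306.49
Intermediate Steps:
o = sqrt(7) (o = sqrt(-3 + 10) = sqrt(7) ≈ 2.6458)
L(U, P) = (13 + U)/(P + sqrt(7)) (L(U, P) = (U + 13)/(P + sqrt(7)) = (13 + U)/(P + sqrt(7)))
-98*L(10, -10) = -98*(13 + 10)/(-10 + sqrt(7)) = -98*23/(-10 + sqrt(7)) = -2254/(-10 + sqrt(7))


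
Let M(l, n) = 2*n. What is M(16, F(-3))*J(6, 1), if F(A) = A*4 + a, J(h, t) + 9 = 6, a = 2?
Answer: 60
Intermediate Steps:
J(h, t) = -3 (J(h, t) = -9 + 6 = -3)
F(A) = 2 + 4*A (F(A) = A*4 + 2 = 4*A + 2 = 2 + 4*A)
M(16, F(-3))*J(6, 1) = (2*(2 + 4*(-3)))*(-3) = (2*(2 - 12))*(-3) = (2*(-10))*(-3) = -20*(-3) = 60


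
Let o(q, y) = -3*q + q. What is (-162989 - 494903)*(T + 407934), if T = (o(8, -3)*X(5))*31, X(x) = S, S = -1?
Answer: -268702829560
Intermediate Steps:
o(q, y) = -2*q
X(x) = -1
T = 496 (T = (-2*8*(-1))*31 = -16*(-1)*31 = 16*31 = 496)
(-162989 - 494903)*(T + 407934) = (-162989 - 494903)*(496 + 407934) = -657892*408430 = -268702829560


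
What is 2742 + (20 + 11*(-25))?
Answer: 2487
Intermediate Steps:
2742 + (20 + 11*(-25)) = 2742 + (20 - 275) = 2742 - 255 = 2487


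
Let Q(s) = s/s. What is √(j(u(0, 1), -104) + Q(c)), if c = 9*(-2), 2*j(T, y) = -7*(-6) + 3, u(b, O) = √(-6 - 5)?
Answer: √94/2 ≈ 4.8477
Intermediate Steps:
u(b, O) = I*√11 (u(b, O) = √(-11) = I*√11)
j(T, y) = 45/2 (j(T, y) = (-7*(-6) + 3)/2 = (42 + 3)/2 = (½)*45 = 45/2)
c = -18
Q(s) = 1
√(j(u(0, 1), -104) + Q(c)) = √(45/2 + 1) = √(47/2) = √94/2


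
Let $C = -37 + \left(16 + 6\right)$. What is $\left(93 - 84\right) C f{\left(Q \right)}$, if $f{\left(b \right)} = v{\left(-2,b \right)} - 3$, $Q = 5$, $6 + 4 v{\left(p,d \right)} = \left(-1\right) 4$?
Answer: $\frac{1485}{2} \approx 742.5$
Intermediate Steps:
$v{\left(p,d \right)} = - \frac{5}{2}$ ($v{\left(p,d \right)} = - \frac{3}{2} + \frac{\left(-1\right) 4}{4} = - \frac{3}{2} + \frac{1}{4} \left(-4\right) = - \frac{3}{2} - 1 = - \frac{5}{2}$)
$f{\left(b \right)} = - \frac{11}{2}$ ($f{\left(b \right)} = - \frac{5}{2} - 3 = - \frac{11}{2}$)
$C = -15$ ($C = -37 + 22 = -15$)
$\left(93 - 84\right) C f{\left(Q \right)} = \left(93 - 84\right) \left(-15\right) \left(- \frac{11}{2}\right) = 9 \left(-15\right) \left(- \frac{11}{2}\right) = \left(-135\right) \left(- \frac{11}{2}\right) = \frac{1485}{2}$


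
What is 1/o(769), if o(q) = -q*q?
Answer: -1/591361 ≈ -1.6910e-6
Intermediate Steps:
o(q) = -q**2
1/o(769) = 1/(-1*769**2) = 1/(-1*591361) = 1/(-591361) = -1/591361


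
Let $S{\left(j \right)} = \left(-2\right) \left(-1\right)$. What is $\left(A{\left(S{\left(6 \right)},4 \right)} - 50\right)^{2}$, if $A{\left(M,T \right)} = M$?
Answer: $2304$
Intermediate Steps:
$S{\left(j \right)} = 2$
$\left(A{\left(S{\left(6 \right)},4 \right)} - 50\right)^{2} = \left(2 - 50\right)^{2} = \left(-48\right)^{2} = 2304$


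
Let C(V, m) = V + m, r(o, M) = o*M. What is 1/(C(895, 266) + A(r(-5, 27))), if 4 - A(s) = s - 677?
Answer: 1/1977 ≈ 0.00050582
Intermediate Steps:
r(o, M) = M*o
A(s) = 681 - s (A(s) = 4 - (s - 677) = 4 - (-677 + s) = 4 + (677 - s) = 681 - s)
1/(C(895, 266) + A(r(-5, 27))) = 1/((895 + 266) + (681 - 27*(-5))) = 1/(1161 + (681 - 1*(-135))) = 1/(1161 + (681 + 135)) = 1/(1161 + 816) = 1/1977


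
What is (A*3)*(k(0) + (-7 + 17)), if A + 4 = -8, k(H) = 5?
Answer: -540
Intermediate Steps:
A = -12 (A = -4 - 8 = -12)
(A*3)*(k(0) + (-7 + 17)) = (-12*3)*(5 + (-7 + 17)) = -36*(5 + 10) = -36*15 = -540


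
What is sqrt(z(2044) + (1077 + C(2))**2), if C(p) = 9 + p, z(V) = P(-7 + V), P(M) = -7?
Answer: sqrt(1183737) ≈ 1088.0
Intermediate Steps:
z(V) = -7
sqrt(z(2044) + (1077 + C(2))**2) = sqrt(-7 + (1077 + (9 + 2))**2) = sqrt(-7 + (1077 + 11)**2) = sqrt(-7 + 1088**2) = sqrt(-7 + 1183744) = sqrt(1183737)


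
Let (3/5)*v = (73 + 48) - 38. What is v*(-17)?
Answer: -7055/3 ≈ -2351.7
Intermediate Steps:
v = 415/3 (v = 5*((73 + 48) - 38)/3 = 5*(121 - 38)/3 = (5/3)*83 = 415/3 ≈ 138.33)
v*(-17) = (415/3)*(-17) = -7055/3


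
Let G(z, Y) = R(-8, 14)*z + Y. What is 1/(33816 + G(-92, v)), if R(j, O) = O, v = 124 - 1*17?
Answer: 1/32635 ≈ 3.0642e-5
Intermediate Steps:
v = 107 (v = 124 - 17 = 107)
G(z, Y) = Y + 14*z (G(z, Y) = 14*z + Y = Y + 14*z)
1/(33816 + G(-92, v)) = 1/(33816 + (107 + 14*(-92))) = 1/(33816 + (107 - 1288)) = 1/(33816 - 1181) = 1/32635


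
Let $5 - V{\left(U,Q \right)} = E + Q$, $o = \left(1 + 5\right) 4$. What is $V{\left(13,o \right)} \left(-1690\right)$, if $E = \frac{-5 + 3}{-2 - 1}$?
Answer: $\frac{99710}{3} \approx 33237.0$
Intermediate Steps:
$E = \frac{2}{3}$ ($E = - \frac{2}{-3} = \left(-2\right) \left(- \frac{1}{3}\right) = \frac{2}{3} \approx 0.66667$)
$o = 24$ ($o = 6 \cdot 4 = 24$)
$V{\left(U,Q \right)} = \frac{13}{3} - Q$ ($V{\left(U,Q \right)} = 5 - \left(\frac{2}{3} + Q\right) = \frac{13}{3} - Q$)
$V{\left(13,o \right)} \left(-1690\right) = \left(\frac{13}{3} - 24\right) \left(-1690\right) = \left(- \frac{59}{3}\right) \left(-1690\right) = \frac{99710}{3}$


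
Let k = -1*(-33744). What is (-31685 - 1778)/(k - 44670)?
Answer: 33463/10926 ≈ 3.0627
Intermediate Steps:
k = 33744
(-31685 - 1778)/(k - 44670) = (-31685 - 1778)/(33744 - 44670) = -33463/(-10926) = -33463*(-1/10926) = 33463/10926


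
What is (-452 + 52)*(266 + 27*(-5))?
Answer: -52400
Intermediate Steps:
(-452 + 52)*(266 + 27*(-5)) = -400*(266 - 135) = -400*131 = -52400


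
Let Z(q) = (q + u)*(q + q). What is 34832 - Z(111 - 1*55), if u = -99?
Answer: 39648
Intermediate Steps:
Z(q) = 2*q*(-99 + q) (Z(q) = (q - 99)*(q + q) = (-99 + q)*(2*q) = 2*q*(-99 + q))
34832 - Z(111 - 1*55) = 34832 - 2*(111 - 1*55)*(-99 + (111 - 1*55)) = 34832 - 2*(111 - 55)*(-99 + (111 - 55)) = 34832 - 2*56*(-99 + 56) = 34832 - 2*56*(-43) = 34832 - 1*(-4816) = 34832 + 4816 = 39648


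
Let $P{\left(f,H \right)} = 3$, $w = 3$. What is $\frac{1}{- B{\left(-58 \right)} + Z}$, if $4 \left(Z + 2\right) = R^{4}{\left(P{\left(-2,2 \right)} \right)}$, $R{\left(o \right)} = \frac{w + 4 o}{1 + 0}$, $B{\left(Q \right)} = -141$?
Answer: $\frac{4}{51181} \approx 7.8154 \cdot 10^{-5}$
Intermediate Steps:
$R{\left(o \right)} = 3 + 4 o$ ($R{\left(o \right)} = \frac{3 + 4 o}{1 + 0} = \frac{3 + 4 o}{1} = \left(3 + 4 o\right) 1 = 3 + 4 o$)
$Z = \frac{50617}{4}$ ($Z = -2 + \frac{\left(3 + 4 \cdot 3\right)^{4}}{4} = -2 + \frac{\left(3 + 12\right)^{4}}{4} = -2 + \frac{15^{4}}{4} = -2 + \frac{1}{4} \cdot 50625 = -2 + \frac{50625}{4} = \frac{50617}{4} \approx 12654.0$)
$\frac{1}{- B{\left(-58 \right)} + Z} = \frac{1}{\left(-1\right) \left(-141\right) + \frac{50617}{4}} = \frac{1}{141 + \frac{50617}{4}} = \frac{1}{\frac{51181}{4}} = \frac{4}{51181}$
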